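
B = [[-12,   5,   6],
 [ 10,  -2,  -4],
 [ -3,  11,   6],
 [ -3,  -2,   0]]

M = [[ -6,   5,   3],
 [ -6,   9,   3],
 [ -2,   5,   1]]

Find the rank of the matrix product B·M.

2

First compute BM:
[[ 30,  15, -15],
 [-40,  12,  20],
 [-60, 114,  30],
 [ 30, -33, -15]]
Now row reduce the product.
R2 ← R2 + (4/3)·R1: [0, 32, 0]
R3 ← R3 + (2)·R1: [0, 144, 0]
R4 ← R4 − R1: [0, -48, 0]
R3 ← R3 − (9/2)·R2: [0, 0, 0]
R4 ← R4 + (3/2)·R2: [0, 0, 0]
2 nonzero rows, so rank(BM) = 2.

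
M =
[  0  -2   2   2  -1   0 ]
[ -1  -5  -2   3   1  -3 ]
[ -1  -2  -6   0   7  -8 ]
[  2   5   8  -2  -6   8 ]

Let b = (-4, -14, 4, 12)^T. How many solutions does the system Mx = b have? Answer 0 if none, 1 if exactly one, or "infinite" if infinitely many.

Row reduce the augmented matrix [M | b].
Swap R1 ↔ R2
R3 ← R3 − R1: [0, 3, -4, -3, 6, -5, 18]
R4 ← R4 + (2)·R1: [0, -5, 4, 4, -4, 2, -16]
R3 ← R3 + (3/2)·R2: [0, 0, -1, 0, 9/2, -5, 12]
R4 ← R4 − (5/2)·R2: [0, 0, -1, -1, -3/2, 2, -6]
R4 ← R4 − R3: [0, 0, 0, -1, -6, 7, -18]
The echelon form has 4 nonzero rows, and every pivot lies in the first 6 columns, so rank(M) = rank([M|b]) = 4.
The system is consistent.
rank = 4 < 6 unknowns, so there are infinitely many solutions.

infinite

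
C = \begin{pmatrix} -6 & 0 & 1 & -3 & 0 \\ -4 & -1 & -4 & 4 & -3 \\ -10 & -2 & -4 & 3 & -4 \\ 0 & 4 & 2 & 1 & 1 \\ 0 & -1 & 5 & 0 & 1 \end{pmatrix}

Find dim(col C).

Row reduce to echelon form.
R2 ← R2 − (2/3)·R1: [0, -1, -14/3, 6, -3]
R3 ← R3 − (5/3)·R1: [0, -2, -17/3, 8, -4]
R3 ← R3 − (2)·R2: [0, 0, 11/3, -4, 2]
R4 ← R4 + (4)·R2: [0, 0, -50/3, 25, -11]
R5 ← R5 − R2: [0, 0, 29/3, -6, 4]
R4 ← R4 + (50/11)·R3: [0, 0, 0, 75/11, -21/11]
R5 ← R5 − (29/11)·R3: [0, 0, 0, 50/11, -14/11]
R5 ← R5 − (2/3)·R4: [0, 0, 0, 0, 0]
Echelon form has 4 nonzero rows, so rank(C) = 4.
The column space has dimension equal to the rank: 4.

4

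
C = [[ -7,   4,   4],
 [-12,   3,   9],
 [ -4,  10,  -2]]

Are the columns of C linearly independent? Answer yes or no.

no

Row reduce C to echelon form.
R2 ← R2 − (12/7)·R1: [0, -27/7, 15/7]
R3 ← R3 − (4/7)·R1: [0, 54/7, -30/7]
R3 ← R3 + (2)·R2: [0, 0, 0]
2 pivots among 3 columns.
Only 2 < 3 pivot columns, so the columns are linearly dependent.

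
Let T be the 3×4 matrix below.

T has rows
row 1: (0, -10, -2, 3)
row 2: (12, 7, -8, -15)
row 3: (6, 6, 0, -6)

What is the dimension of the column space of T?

Row reduce to echelon form.
Swap R1 ↔ R2
R3 ← R3 − (1/2)·R1: [0, 5/2, 4, 3/2]
R3 ← R3 + (1/4)·R2: [0, 0, 7/2, 9/4]
Echelon form has 3 nonzero rows, so rank(T) = 3.
The column space has dimension equal to the rank: 3.

3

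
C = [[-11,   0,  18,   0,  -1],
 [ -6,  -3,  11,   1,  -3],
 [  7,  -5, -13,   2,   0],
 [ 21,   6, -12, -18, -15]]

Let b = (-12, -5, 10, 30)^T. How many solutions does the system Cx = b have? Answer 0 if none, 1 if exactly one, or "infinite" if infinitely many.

infinite

Row reduce the augmented matrix [C | b].
R2 ← R2 − (6/11)·R1: [0, -3, 13/11, 1, -27/11, 17/11]
R3 ← R3 + (7/11)·R1: [0, -5, -17/11, 2, -7/11, 26/11]
R4 ← R4 + (21/11)·R1: [0, 6, 246/11, -18, -186/11, 78/11]
R3 ← R3 − (5/3)·R2: [0, 0, -116/33, 1/3, 38/11, -7/33]
R4 ← R4 + (2)·R2: [0, 0, 272/11, -16, -240/11, 112/11]
R4 ← R4 + (204/29)·R3: [0, 0, 0, -396/29, 72/29, 252/29]
The echelon form has 4 nonzero rows, and every pivot lies in the first 5 columns, so rank(C) = rank([C|b]) = 4.
The system is consistent.
rank = 4 < 5 unknowns, so there are infinitely many solutions.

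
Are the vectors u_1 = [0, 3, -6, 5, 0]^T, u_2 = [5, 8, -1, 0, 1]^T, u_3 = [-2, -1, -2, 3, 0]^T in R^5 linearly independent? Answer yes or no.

Form the matrix with these vectors as rows and row reduce.
Swap R1 ↔ R2
R3 ← R3 + (2/5)·R1: [0, 11/5, -12/5, 3, 2/5]
R3 ← R3 − (11/15)·R2: [0, 0, 2, -2/3, 2/5]
3 nonzero rows, so the 3 vectors span a space of dimension 3.
Since 3 = 3, the vectors are linearly independent.

yes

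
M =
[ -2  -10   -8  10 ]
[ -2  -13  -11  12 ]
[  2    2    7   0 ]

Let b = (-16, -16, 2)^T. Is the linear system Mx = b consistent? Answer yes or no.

Row reduce the augmented matrix [M | b].
R2 ← R2 − R1: [0, -3, -3, 2, 0]
R3 ← R3 + R1: [0, -8, -1, 10, -14]
R3 ← R3 − (8/3)·R2: [0, 0, 7, 14/3, -14]
The echelon form has 3 nonzero rows, and every pivot lies in the first 4 columns, so rank(M) = rank([M|b]) = 3.
The system is consistent.

yes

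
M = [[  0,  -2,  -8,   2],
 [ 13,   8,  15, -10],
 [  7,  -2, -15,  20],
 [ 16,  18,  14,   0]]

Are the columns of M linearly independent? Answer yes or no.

yes

Row reduce M to echelon form.
Swap R1 ↔ R2
R3 ← R3 − (7/13)·R1: [0, -82/13, -300/13, 330/13]
R4 ← R4 − (16/13)·R1: [0, 106/13, -58/13, 160/13]
R3 ← R3 − (41/13)·R2: [0, 0, 28/13, 248/13]
R4 ← R4 + (53/13)·R2: [0, 0, -482/13, 266/13]
R4 ← R4 + (241/14)·R3: [0, 0, 0, 2442/7]
4 pivots among 4 columns.
Every column is a pivot column, so the columns are linearly independent.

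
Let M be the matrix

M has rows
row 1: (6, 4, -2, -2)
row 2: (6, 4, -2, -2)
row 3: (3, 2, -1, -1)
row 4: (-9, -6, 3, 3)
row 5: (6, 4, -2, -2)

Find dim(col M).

Row reduce to echelon form.
R2 ← R2 − R1: [0, 0, 0, 0]
R3 ← R3 − (1/2)·R1: [0, 0, 0, 0]
R4 ← R4 + (3/2)·R1: [0, 0, 0, 0]
R5 ← R5 − R1: [0, 0, 0, 0]
Echelon form has 1 nonzero row, so rank(M) = 1.
The column space has dimension equal to the rank: 1.

1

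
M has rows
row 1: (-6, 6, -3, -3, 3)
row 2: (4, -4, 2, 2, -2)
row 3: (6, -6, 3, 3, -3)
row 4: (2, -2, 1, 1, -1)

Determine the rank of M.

1

Row reduce to echelon form.
R2 ← R2 + (2/3)·R1: [0, 0, 0, 0, 0]
R3 ← R3 + R1: [0, 0, 0, 0, 0]
R4 ← R4 + (1/3)·R1: [0, 0, 0, 0, 0]
Echelon form has 1 nonzero row, so rank(M) = 1.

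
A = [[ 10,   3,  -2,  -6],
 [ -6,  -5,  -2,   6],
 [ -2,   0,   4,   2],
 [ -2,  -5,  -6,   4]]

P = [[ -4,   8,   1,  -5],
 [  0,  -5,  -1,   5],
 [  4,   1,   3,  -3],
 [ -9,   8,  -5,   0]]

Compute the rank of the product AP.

First compute AP:
[[  6,  15,  31, -29],
 [-38,  23, -37,  11],
 [  6,   4,   0,  -2],
 [-52,  35, -35,   3]]
Now row reduce the product.
R2 ← R2 + (19/3)·R1: [0, 118, 478/3, -518/3]
R3 ← R3 − R1: [0, -11, -31, 27]
R4 ← R4 + (26/3)·R1: [0, 165, 701/3, -745/3]
R3 ← R3 + (11/118)·R2: [0, 0, -2858/177, 1930/177]
R4 ← R4 − (165/118)·R2: [0, 0, 1924/177, -1220/177]
R4 ← R4 + (962/1429)·R3: [0, 0, 0, 640/1429]
4 nonzero rows, so rank(AP) = 4.

4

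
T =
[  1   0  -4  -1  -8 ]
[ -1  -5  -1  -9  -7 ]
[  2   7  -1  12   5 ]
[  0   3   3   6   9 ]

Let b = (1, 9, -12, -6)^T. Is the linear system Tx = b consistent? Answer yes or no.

yes

Row reduce the augmented matrix [T | b].
R2 ← R2 + R1: [0, -5, -5, -10, -15, 10]
R3 ← R3 − (2)·R1: [0, 7, 7, 14, 21, -14]
R3 ← R3 + (7/5)·R2: [0, 0, 0, 0, 0, 0]
R4 ← R4 + (3/5)·R2: [0, 0, 0, 0, 0, 0]
The echelon form has 2 nonzero rows, and every pivot lies in the first 5 columns, so rank(T) = rank([T|b]) = 2.
The system is consistent.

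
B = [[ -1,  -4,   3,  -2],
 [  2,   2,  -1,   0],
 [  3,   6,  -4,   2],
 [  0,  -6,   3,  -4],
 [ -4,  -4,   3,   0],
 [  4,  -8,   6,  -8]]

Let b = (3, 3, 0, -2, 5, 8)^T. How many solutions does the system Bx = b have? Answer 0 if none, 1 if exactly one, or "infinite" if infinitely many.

Row reduce the augmented matrix [B | b].
R2 ← R2 + (2)·R1: [0, -6, 5, -4, 9]
R3 ← R3 + (3)·R1: [0, -6, 5, -4, 9]
R5 ← R5 − (4)·R1: [0, 12, -9, 8, -7]
R6 ← R6 + (4)·R1: [0, -24, 18, -16, 20]
R3 ← R3 − R2: [0, 0, 0, 0, 0]
R4 ← R4 − R2: [0, 0, -2, 0, -11]
R5 ← R5 + (2)·R2: [0, 0, 1, 0, 11]
R6 ← R6 − (4)·R2: [0, 0, -2, 0, -16]
Swap R3 ↔ R4
R5 ← R5 + (1/2)·R3: [0, 0, 0, 0, 11/2]
R6 ← R6 − R3: [0, 0, 0, 0, -5]
Swap R4 ↔ R5
R6 ← R6 + (10/11)·R4: [0, 0, 0, 0, 0]
The echelon form has 4 nonzero rows; the last pivot sits in the augmented column, so rank(B) = 3 but rank([B|b]) = 4.
Since the ranks differ, the system is inconsistent.
It has no solutions.

0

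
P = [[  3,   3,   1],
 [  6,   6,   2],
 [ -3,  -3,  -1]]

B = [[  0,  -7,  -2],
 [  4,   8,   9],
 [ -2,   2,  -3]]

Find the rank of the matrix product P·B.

1

First compute PB:
[[ 10,   5,  18],
 [ 20,  10,  36],
 [-10,  -5, -18]]
Now row reduce the product.
R2 ← R2 − (2)·R1: [0, 0, 0]
R3 ← R3 + R1: [0, 0, 0]
1 nonzero row, so rank(PB) = 1.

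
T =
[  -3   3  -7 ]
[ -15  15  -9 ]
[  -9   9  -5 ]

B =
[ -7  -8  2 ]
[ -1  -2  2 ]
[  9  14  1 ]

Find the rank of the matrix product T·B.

First compute TB:
[[-45, -80,  -7],
 [  9, -36,  -9],
 [  9, -16,  -5]]
Now row reduce the product.
R2 ← R2 + (1/5)·R1: [0, -52, -52/5]
R3 ← R3 + (1/5)·R1: [0, -32, -32/5]
R3 ← R3 − (8/13)·R2: [0, 0, 0]
2 nonzero rows, so rank(TB) = 2.

2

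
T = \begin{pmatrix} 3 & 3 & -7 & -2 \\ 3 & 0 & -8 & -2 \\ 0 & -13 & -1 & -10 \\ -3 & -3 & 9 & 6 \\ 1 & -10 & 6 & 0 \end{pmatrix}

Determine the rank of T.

4

Row reduce to echelon form.
R2 ← R2 − R1: [0, -3, -1, 0]
R4 ← R4 + R1: [0, 0, 2, 4]
R5 ← R5 − (1/3)·R1: [0, -11, 25/3, 2/3]
R3 ← R3 − (13/3)·R2: [0, 0, 10/3, -10]
R5 ← R5 − (11/3)·R2: [0, 0, 12, 2/3]
R4 ← R4 − (3/5)·R3: [0, 0, 0, 10]
R5 ← R5 − (18/5)·R3: [0, 0, 0, 110/3]
R5 ← R5 − (11/3)·R4: [0, 0, 0, 0]
Echelon form has 4 nonzero rows, so rank(T) = 4.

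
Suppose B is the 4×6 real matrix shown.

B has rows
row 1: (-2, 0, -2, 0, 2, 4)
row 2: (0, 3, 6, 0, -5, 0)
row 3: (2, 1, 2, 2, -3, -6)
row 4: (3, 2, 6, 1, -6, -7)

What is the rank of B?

Row reduce to echelon form.
R3 ← R3 + R1: [0, 1, 0, 2, -1, -2]
R4 ← R4 + (3/2)·R1: [0, 2, 3, 1, -3, -1]
R3 ← R3 − (1/3)·R2: [0, 0, -2, 2, 2/3, -2]
R4 ← R4 − (2/3)·R2: [0, 0, -1, 1, 1/3, -1]
R4 ← R4 − (1/2)·R3: [0, 0, 0, 0, 0, 0]
Echelon form has 3 nonzero rows, so rank(B) = 3.

3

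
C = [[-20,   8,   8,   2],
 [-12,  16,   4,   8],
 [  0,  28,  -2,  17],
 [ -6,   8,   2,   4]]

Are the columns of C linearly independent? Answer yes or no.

no

Row reduce C to echelon form.
R2 ← R2 − (3/5)·R1: [0, 56/5, -4/5, 34/5]
R4 ← R4 − (3/10)·R1: [0, 28/5, -2/5, 17/5]
R3 ← R3 − (5/2)·R2: [0, 0, 0, 0]
R4 ← R4 − (1/2)·R2: [0, 0, 0, 0]
2 pivots among 4 columns.
Only 2 < 4 pivot columns, so the columns are linearly dependent.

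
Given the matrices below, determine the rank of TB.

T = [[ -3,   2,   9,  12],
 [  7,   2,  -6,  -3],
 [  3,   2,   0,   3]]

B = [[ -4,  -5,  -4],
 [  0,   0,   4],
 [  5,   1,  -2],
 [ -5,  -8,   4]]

2

First compute TB:
[[ -3, -72,  50],
 [-43, -17, -20],
 [-27, -39,   8]]
Now row reduce the product.
R2 ← R2 − (43/3)·R1: [0, 1015, -2210/3]
R3 ← R3 − (9)·R1: [0, 609, -442]
R3 ← R3 − (3/5)·R2: [0, 0, 0]
2 nonzero rows, so rank(TB) = 2.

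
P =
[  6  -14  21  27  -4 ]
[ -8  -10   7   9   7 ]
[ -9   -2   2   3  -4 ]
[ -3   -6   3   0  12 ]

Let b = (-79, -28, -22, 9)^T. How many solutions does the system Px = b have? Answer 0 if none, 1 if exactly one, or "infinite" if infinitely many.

infinite

Row reduce the augmented matrix [P | b].
R2 ← R2 + (4/3)·R1: [0, -86/3, 35, 45, 5/3, -400/3]
R3 ← R3 + (3/2)·R1: [0, -23, 67/2, 87/2, -10, -281/2]
R4 ← R4 + (1/2)·R1: [0, -13, 27/2, 27/2, 10, -61/2]
R3 ← R3 − (69/86)·R2: [0, 0, 233/43, 318/43, -975/86, -2883/86]
R4 ← R4 − (39/86)·R2: [0, 0, -102/43, -297/43, 795/86, 2577/86]
R4 ← R4 + (102/233)·R3: [0, 0, 0, -855/233, 1995/466, 7125/466]
The echelon form has 4 nonzero rows, and every pivot lies in the first 5 columns, so rank(P) = rank([P|b]) = 4.
The system is consistent.
rank = 4 < 5 unknowns, so there are infinitely many solutions.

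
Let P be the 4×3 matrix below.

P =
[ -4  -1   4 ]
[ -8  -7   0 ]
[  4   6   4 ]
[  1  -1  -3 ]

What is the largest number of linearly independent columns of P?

2

Row reduce to echelon form.
R2 ← R2 − (2)·R1: [0, -5, -8]
R3 ← R3 + R1: [0, 5, 8]
R4 ← R4 + (1/4)·R1: [0, -5/4, -2]
R3 ← R3 + R2: [0, 0, 0]
R4 ← R4 − (1/4)·R2: [0, 0, 0]
Echelon form has 2 nonzero rows, so rank(P) = 2.
The rank gives the maximum number of linearly independent columns: 2.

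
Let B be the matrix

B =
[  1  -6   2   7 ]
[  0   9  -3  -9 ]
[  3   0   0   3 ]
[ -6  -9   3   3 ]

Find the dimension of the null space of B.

Row reduce to echelon form.
R3 ← R3 − (3)·R1: [0, 18, -6, -18]
R4 ← R4 + (6)·R1: [0, -45, 15, 45]
R3 ← R3 − (2)·R2: [0, 0, 0, 0]
R4 ← R4 + (5)·R2: [0, 0, 0, 0]
2 nonzero rows, so rank(B) = 2.
B has 4 columns; by rank–nullity, nullity = 4 − 2 = 2.

2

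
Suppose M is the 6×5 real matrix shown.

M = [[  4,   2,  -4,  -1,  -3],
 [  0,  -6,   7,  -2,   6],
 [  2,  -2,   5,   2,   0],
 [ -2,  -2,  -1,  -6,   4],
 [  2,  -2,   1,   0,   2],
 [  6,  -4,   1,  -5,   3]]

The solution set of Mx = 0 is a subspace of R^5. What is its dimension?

Row reduce to echelon form.
R3 ← R3 − (1/2)·R1: [0, -3, 7, 5/2, 3/2]
R4 ← R4 + (1/2)·R1: [0, -1, -3, -13/2, 5/2]
R5 ← R5 − (1/2)·R1: [0, -3, 3, 1/2, 7/2]
R6 ← R6 − (3/2)·R1: [0, -7, 7, -7/2, 15/2]
R3 ← R3 − (1/2)·R2: [0, 0, 7/2, 7/2, -3/2]
R4 ← R4 − (1/6)·R2: [0, 0, -25/6, -37/6, 3/2]
R5 ← R5 − (1/2)·R2: [0, 0, -1/2, 3/2, 1/2]
R6 ← R6 − (7/6)·R2: [0, 0, -7/6, -7/6, 1/2]
R4 ← R4 + (25/21)·R3: [0, 0, 0, -2, -2/7]
R5 ← R5 + (1/7)·R3: [0, 0, 0, 2, 2/7]
R6 ← R6 + (1/3)·R3: [0, 0, 0, 0, 0]
R5 ← R5 + R4: [0, 0, 0, 0, 0]
4 nonzero rows, so rank(M) = 4.
M has 5 columns; by rank–nullity, nullity = 5 − 4 = 1.

1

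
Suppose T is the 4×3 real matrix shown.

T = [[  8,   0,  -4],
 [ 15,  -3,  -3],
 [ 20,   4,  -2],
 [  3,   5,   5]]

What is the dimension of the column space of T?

3

Row reduce to echelon form.
R2 ← R2 − (15/8)·R1: [0, -3, 9/2]
R3 ← R3 − (5/2)·R1: [0, 4, 8]
R4 ← R4 − (3/8)·R1: [0, 5, 13/2]
R3 ← R3 + (4/3)·R2: [0, 0, 14]
R4 ← R4 + (5/3)·R2: [0, 0, 14]
R4 ← R4 − R3: [0, 0, 0]
Echelon form has 3 nonzero rows, so rank(T) = 3.
The column space has dimension equal to the rank: 3.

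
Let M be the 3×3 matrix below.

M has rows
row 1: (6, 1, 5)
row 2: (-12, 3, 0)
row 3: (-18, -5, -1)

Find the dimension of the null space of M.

0

Row reduce to echelon form.
R2 ← R2 + (2)·R1: [0, 5, 10]
R3 ← R3 + (3)·R1: [0, -2, 14]
R3 ← R3 + (2/5)·R2: [0, 0, 18]
3 nonzero rows, so rank(M) = 3.
M has 3 columns; by rank–nullity, nullity = 3 − 3 = 0.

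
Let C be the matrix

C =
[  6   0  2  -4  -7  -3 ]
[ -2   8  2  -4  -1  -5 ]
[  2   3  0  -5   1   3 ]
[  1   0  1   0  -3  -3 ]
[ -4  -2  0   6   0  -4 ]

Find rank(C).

3

Row reduce to echelon form.
R2 ← R2 + (1/3)·R1: [0, 8, 8/3, -16/3, -10/3, -6]
R3 ← R3 − (1/3)·R1: [0, 3, -2/3, -11/3, 10/3, 4]
R4 ← R4 − (1/6)·R1: [0, 0, 2/3, 2/3, -11/6, -5/2]
R5 ← R5 + (2/3)·R1: [0, -2, 4/3, 10/3, -14/3, -6]
R3 ← R3 − (3/8)·R2: [0, 0, -5/3, -5/3, 55/12, 25/4]
R5 ← R5 + (1/4)·R2: [0, 0, 2, 2, -11/2, -15/2]
R4 ← R4 + (2/5)·R3: [0, 0, 0, 0, 0, 0]
R5 ← R5 + (6/5)·R3: [0, 0, 0, 0, 0, 0]
Echelon form has 3 nonzero rows, so rank(C) = 3.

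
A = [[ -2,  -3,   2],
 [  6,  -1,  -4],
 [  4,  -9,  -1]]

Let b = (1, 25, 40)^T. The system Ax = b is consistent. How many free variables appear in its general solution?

1

Row reduce the augmented matrix [A | b].
R2 ← R2 + (3)·R1: [0, -10, 2, 28]
R3 ← R3 + (2)·R1: [0, -15, 3, 42]
R3 ← R3 − (3/2)·R2: [0, 0, 0, 0]
The echelon form has 2 nonzero rows, and every pivot lies in the first 3 columns, so rank(A) = rank([A|b]) = 2.
The system is consistent.
Free variables = (unknowns) − (rank) = 3 − 2 = 1.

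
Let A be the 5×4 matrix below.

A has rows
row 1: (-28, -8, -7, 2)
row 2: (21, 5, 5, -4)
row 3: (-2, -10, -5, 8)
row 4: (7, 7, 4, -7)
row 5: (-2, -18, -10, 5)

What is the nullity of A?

Row reduce to echelon form.
R2 ← R2 + (3/4)·R1: [0, -1, -1/4, -5/2]
R3 ← R3 − (1/14)·R1: [0, -66/7, -9/2, 55/7]
R4 ← R4 + (1/4)·R1: [0, 5, 9/4, -13/2]
R5 ← R5 − (1/14)·R1: [0, -122/7, -19/2, 34/7]
R3 ← R3 − (66/7)·R2: [0, 0, -15/7, 220/7]
R4 ← R4 + (5)·R2: [0, 0, 1, -19]
R5 ← R5 − (122/7)·R2: [0, 0, -36/7, 339/7]
R4 ← R4 + (7/15)·R3: [0, 0, 0, -13/3]
R5 ← R5 − (12/5)·R3: [0, 0, 0, -27]
R5 ← R5 − (81/13)·R4: [0, 0, 0, 0]
4 nonzero rows, so rank(A) = 4.
A has 4 columns; by rank–nullity, nullity = 4 − 4 = 0.

0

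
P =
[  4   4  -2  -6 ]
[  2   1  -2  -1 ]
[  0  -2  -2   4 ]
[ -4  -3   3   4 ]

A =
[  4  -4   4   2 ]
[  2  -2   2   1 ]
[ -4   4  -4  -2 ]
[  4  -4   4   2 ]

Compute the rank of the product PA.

First compute PA:
[[  8,  -8,   8,   4],
 [ 14, -14,  14,   7],
 [ 20, -20,  20,  10],
 [-18,  18, -18,  -9]]
Now row reduce the product.
R2 ← R2 − (7/4)·R1: [0, 0, 0, 0]
R3 ← R3 − (5/2)·R1: [0, 0, 0, 0]
R4 ← R4 + (9/4)·R1: [0, 0, 0, 0]
1 nonzero row, so rank(PA) = 1.

1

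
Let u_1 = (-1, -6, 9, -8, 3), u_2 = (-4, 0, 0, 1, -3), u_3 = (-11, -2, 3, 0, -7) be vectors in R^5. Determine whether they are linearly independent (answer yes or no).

Form the matrix with these vectors as rows and row reduce.
R2 ← R2 − (4)·R1: [0, 24, -36, 33, -15]
R3 ← R3 − (11)·R1: [0, 64, -96, 88, -40]
R3 ← R3 − (8/3)·R2: [0, 0, 0, 0, 0]
2 nonzero rows, so the 3 vectors span a space of dimension 2.
Since 2 < 3, the vectors are linearly dependent.

no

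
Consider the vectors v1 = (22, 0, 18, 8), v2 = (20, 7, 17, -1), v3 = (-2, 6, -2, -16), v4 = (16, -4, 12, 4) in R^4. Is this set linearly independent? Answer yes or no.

no

Form the matrix with these vectors as rows and row reduce.
R2 ← R2 − (10/11)·R1: [0, 7, 7/11, -91/11]
R3 ← R3 + (1/11)·R1: [0, 6, -4/11, -168/11]
R4 ← R4 − (8/11)·R1: [0, -4, -12/11, -20/11]
R3 ← R3 − (6/7)·R2: [0, 0, -10/11, -90/11]
R4 ← R4 + (4/7)·R2: [0, 0, -8/11, -72/11]
R4 ← R4 − (4/5)·R3: [0, 0, 0, 0]
3 nonzero rows, so the 4 vectors span a space of dimension 3.
Since 3 < 4, the vectors are linearly dependent.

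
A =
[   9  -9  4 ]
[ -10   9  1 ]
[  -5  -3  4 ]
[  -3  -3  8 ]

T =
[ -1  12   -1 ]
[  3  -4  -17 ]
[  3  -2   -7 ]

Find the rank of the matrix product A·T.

3

First compute AT:
[[-24, 136, 116],
 [ 40, -158, -150],
 [  8, -56,  28],
 [ 18, -40,  -2]]
Now row reduce the product.
R2 ← R2 + (5/3)·R1: [0, 206/3, 130/3]
R3 ← R3 + (1/3)·R1: [0, -32/3, 200/3]
R4 ← R4 + (3/4)·R1: [0, 62, 85]
R3 ← R3 + (16/103)·R2: [0, 0, 7560/103]
R4 ← R4 − (93/103)·R2: [0, 0, 4725/103]
R4 ← R4 − (5/8)·R3: [0, 0, 0]
3 nonzero rows, so rank(AT) = 3.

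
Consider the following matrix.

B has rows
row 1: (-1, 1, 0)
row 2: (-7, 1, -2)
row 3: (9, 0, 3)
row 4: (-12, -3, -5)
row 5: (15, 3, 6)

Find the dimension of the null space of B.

1

Row reduce to echelon form.
R2 ← R2 − (7)·R1: [0, -6, -2]
R3 ← R3 + (9)·R1: [0, 9, 3]
R4 ← R4 − (12)·R1: [0, -15, -5]
R5 ← R5 + (15)·R1: [0, 18, 6]
R3 ← R3 + (3/2)·R2: [0, 0, 0]
R4 ← R4 − (5/2)·R2: [0, 0, 0]
R5 ← R5 + (3)·R2: [0, 0, 0]
2 nonzero rows, so rank(B) = 2.
B has 3 columns; by rank–nullity, nullity = 3 − 2 = 1.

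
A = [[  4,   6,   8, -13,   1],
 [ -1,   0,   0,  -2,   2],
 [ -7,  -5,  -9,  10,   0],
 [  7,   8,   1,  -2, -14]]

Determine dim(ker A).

1

Row reduce to echelon form.
R2 ← R2 + (1/4)·R1: [0, 3/2, 2, -21/4, 9/4]
R3 ← R3 + (7/4)·R1: [0, 11/2, 5, -51/4, 7/4]
R4 ← R4 − (7/4)·R1: [0, -5/2, -13, 83/4, -63/4]
R3 ← R3 − (11/3)·R2: [0, 0, -7/3, 13/2, -13/2]
R4 ← R4 + (5/3)·R2: [0, 0, -29/3, 12, -12]
R4 ← R4 − (29/7)·R3: [0, 0, 0, -209/14, 209/14]
4 nonzero rows, so rank(A) = 4.
A has 5 columns; by rank–nullity, nullity = 5 − 4 = 1.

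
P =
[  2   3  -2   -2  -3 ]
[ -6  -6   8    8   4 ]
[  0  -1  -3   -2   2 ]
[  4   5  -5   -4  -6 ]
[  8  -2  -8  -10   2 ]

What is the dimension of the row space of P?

5

Row reduce to echelon form.
R2 ← R2 + (3)·R1: [0, 3, 2, 2, -5]
R4 ← R4 − (2)·R1: [0, -1, -1, 0, 0]
R5 ← R5 − (4)·R1: [0, -14, 0, -2, 14]
R3 ← R3 + (1/3)·R2: [0, 0, -7/3, -4/3, 1/3]
R4 ← R4 + (1/3)·R2: [0, 0, -1/3, 2/3, -5/3]
R5 ← R5 + (14/3)·R2: [0, 0, 28/3, 22/3, -28/3]
R4 ← R4 − (1/7)·R3: [0, 0, 0, 6/7, -12/7]
R5 ← R5 + (4)·R3: [0, 0, 0, 2, -8]
R5 ← R5 − (7/3)·R4: [0, 0, 0, 0, -4]
Echelon form has 5 nonzero rows, so rank(P) = 5.
The row space has dimension equal to the rank: 5.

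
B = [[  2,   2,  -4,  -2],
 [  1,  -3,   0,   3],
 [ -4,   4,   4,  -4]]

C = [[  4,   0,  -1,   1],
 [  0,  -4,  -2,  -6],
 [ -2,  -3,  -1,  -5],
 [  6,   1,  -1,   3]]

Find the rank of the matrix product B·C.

2

First compute BC:
[[  4,   2,   0,   4],
 [ 22,  15,   2,  28],
 [-48, -32,  -4, -60]]
Now row reduce the product.
R2 ← R2 − (11/2)·R1: [0, 4, 2, 6]
R3 ← R3 + (12)·R1: [0, -8, -4, -12]
R3 ← R3 + (2)·R2: [0, 0, 0, 0]
2 nonzero rows, so rank(BC) = 2.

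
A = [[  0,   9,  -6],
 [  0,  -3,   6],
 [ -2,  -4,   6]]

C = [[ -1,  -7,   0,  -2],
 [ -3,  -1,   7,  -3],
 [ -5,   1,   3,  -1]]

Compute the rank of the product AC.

First compute AC:
[[  3, -15,  45, -21],
 [-21,   9,  -3,   3],
 [-16,  24, -10,  10]]
Now row reduce the product.
R2 ← R2 + (7)·R1: [0, -96, 312, -144]
R3 ← R3 + (16/3)·R1: [0, -56, 230, -102]
R3 ← R3 − (7/12)·R2: [0, 0, 48, -18]
3 nonzero rows, so rank(AC) = 3.

3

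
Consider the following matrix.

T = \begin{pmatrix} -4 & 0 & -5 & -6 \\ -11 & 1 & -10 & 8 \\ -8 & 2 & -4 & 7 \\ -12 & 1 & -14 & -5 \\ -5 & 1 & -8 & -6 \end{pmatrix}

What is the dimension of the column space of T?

Row reduce to echelon form.
R2 ← R2 − (11/4)·R1: [0, 1, 15/4, 49/2]
R3 ← R3 − (2)·R1: [0, 2, 6, 19]
R4 ← R4 − (3)·R1: [0, 1, 1, 13]
R5 ← R5 − (5/4)·R1: [0, 1, -7/4, 3/2]
R3 ← R3 − (2)·R2: [0, 0, -3/2, -30]
R4 ← R4 − R2: [0, 0, -11/4, -23/2]
R5 ← R5 − R2: [0, 0, -11/2, -23]
R4 ← R4 − (11/6)·R3: [0, 0, 0, 87/2]
R5 ← R5 − (11/3)·R3: [0, 0, 0, 87]
R5 ← R5 − (2)·R4: [0, 0, 0, 0]
Echelon form has 4 nonzero rows, so rank(T) = 4.
The column space has dimension equal to the rank: 4.

4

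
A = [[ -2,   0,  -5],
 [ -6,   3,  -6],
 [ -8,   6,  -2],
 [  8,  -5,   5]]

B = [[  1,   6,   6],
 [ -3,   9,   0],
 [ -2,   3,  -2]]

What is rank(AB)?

First compute AB:
[[  8, -27,  -2],
 [ -3, -27, -24],
 [-22,   0, -44],
 [ 13,  18,  38]]
Now row reduce the product.
R2 ← R2 + (3/8)·R1: [0, -297/8, -99/4]
R3 ← R3 + (11/4)·R1: [0, -297/4, -99/2]
R4 ← R4 − (13/8)·R1: [0, 495/8, 165/4]
R3 ← R3 − (2)·R2: [0, 0, 0]
R4 ← R4 + (5/3)·R2: [0, 0, 0]
2 nonzero rows, so rank(AB) = 2.

2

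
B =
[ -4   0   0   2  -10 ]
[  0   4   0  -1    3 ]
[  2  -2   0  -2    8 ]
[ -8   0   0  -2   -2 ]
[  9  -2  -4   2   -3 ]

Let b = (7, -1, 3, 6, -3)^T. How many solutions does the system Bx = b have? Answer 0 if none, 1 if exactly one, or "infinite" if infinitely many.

Row reduce the augmented matrix [B | b].
R3 ← R3 + (1/2)·R1: [0, -2, 0, -1, 3, 13/2]
R4 ← R4 − (2)·R1: [0, 0, 0, -6, 18, -8]
R5 ← R5 + (9/4)·R1: [0, -2, -4, 13/2, -51/2, 51/4]
R3 ← R3 + (1/2)·R2: [0, 0, 0, -3/2, 9/2, 6]
R5 ← R5 + (1/2)·R2: [0, 0, -4, 6, -24, 49/4]
Swap R3 ↔ R5
R5 ← R5 − (1/4)·R4: [0, 0, 0, 0, 0, 8]
The echelon form has 5 nonzero rows; the last pivot sits in the augmented column, so rank(B) = 4 but rank([B|b]) = 5.
Since the ranks differ, the system is inconsistent.
It has no solutions.

0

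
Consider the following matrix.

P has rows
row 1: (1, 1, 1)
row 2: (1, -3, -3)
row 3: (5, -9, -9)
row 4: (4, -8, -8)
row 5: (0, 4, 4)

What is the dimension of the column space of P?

Row reduce to echelon form.
R2 ← R2 − R1: [0, -4, -4]
R3 ← R3 − (5)·R1: [0, -14, -14]
R4 ← R4 − (4)·R1: [0, -12, -12]
R3 ← R3 − (7/2)·R2: [0, 0, 0]
R4 ← R4 − (3)·R2: [0, 0, 0]
R5 ← R5 + R2: [0, 0, 0]
Echelon form has 2 nonzero rows, so rank(P) = 2.
The column space has dimension equal to the rank: 2.

2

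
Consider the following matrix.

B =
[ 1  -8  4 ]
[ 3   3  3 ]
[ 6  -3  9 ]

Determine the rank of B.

Row reduce to echelon form.
R2 ← R2 − (3)·R1: [0, 27, -9]
R3 ← R3 − (6)·R1: [0, 45, -15]
R3 ← R3 − (5/3)·R2: [0, 0, 0]
Echelon form has 2 nonzero rows, so rank(B) = 2.

2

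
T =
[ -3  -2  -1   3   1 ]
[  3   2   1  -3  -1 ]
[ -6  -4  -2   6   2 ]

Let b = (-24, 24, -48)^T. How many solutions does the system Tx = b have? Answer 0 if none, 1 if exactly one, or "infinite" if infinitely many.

Row reduce the augmented matrix [T | b].
R2 ← R2 + R1: [0, 0, 0, 0, 0, 0]
R3 ← R3 − (2)·R1: [0, 0, 0, 0, 0, 0]
The echelon form has 1 nonzero rows, and every pivot lies in the first 5 columns, so rank(T) = rank([T|b]) = 1.
The system is consistent.
rank = 1 < 5 unknowns, so there are infinitely many solutions.

infinite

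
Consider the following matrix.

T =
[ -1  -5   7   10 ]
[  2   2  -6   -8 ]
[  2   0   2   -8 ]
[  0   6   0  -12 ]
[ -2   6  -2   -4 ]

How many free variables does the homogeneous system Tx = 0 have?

Row reduce to echelon form.
R2 ← R2 + (2)·R1: [0, -8, 8, 12]
R3 ← R3 + (2)·R1: [0, -10, 16, 12]
R5 ← R5 − (2)·R1: [0, 16, -16, -24]
R3 ← R3 − (5/4)·R2: [0, 0, 6, -3]
R4 ← R4 + (3/4)·R2: [0, 0, 6, -3]
R5 ← R5 + (2)·R2: [0, 0, 0, 0]
R4 ← R4 − R3: [0, 0, 0, 0]
3 nonzero rows, so rank(T) = 3.
T has 4 columns; by rank–nullity, nullity = 4 − 3 = 1.

1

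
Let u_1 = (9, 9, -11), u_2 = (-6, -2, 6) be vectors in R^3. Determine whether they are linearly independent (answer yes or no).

Form the matrix with these vectors as rows and row reduce.
R2 ← R2 + (2/3)·R1: [0, 4, -4/3]
2 nonzero rows, so the 2 vectors span a space of dimension 2.
Since 2 = 2, the vectors are linearly independent.

yes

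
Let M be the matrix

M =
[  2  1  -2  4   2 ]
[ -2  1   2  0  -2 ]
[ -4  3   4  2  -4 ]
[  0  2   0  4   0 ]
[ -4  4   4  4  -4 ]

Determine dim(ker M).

Row reduce to echelon form.
R2 ← R2 + R1: [0, 2, 0, 4, 0]
R3 ← R3 + (2)·R1: [0, 5, 0, 10, 0]
R5 ← R5 + (2)·R1: [0, 6, 0, 12, 0]
R3 ← R3 − (5/2)·R2: [0, 0, 0, 0, 0]
R4 ← R4 − R2: [0, 0, 0, 0, 0]
R5 ← R5 − (3)·R2: [0, 0, 0, 0, 0]
2 nonzero rows, so rank(M) = 2.
M has 5 columns; by rank–nullity, nullity = 5 − 2 = 3.

3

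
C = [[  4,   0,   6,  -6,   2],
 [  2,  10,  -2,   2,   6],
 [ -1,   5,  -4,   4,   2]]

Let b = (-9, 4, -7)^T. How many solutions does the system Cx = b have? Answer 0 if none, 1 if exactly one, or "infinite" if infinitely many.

Row reduce the augmented matrix [C | b].
R2 ← R2 − (1/2)·R1: [0, 10, -5, 5, 5, 17/2]
R3 ← R3 + (1/4)·R1: [0, 5, -5/2, 5/2, 5/2, -37/4]
R3 ← R3 − (1/2)·R2: [0, 0, 0, 0, 0, -27/2]
The echelon form has 3 nonzero rows; the last pivot sits in the augmented column, so rank(C) = 2 but rank([C|b]) = 3.
Since the ranks differ, the system is inconsistent.
It has no solutions.

0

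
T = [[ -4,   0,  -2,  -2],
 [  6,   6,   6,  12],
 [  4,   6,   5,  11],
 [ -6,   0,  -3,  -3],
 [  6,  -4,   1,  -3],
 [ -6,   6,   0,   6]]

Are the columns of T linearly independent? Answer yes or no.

Row reduce T to echelon form.
R2 ← R2 + (3/2)·R1: [0, 6, 3, 9]
R3 ← R3 + R1: [0, 6, 3, 9]
R4 ← R4 − (3/2)·R1: [0, 0, 0, 0]
R5 ← R5 + (3/2)·R1: [0, -4, -2, -6]
R6 ← R6 − (3/2)·R1: [0, 6, 3, 9]
R3 ← R3 − R2: [0, 0, 0, 0]
R5 ← R5 + (2/3)·R2: [0, 0, 0, 0]
R6 ← R6 − R2: [0, 0, 0, 0]
2 pivots among 4 columns.
Only 2 < 4 pivot columns, so the columns are linearly dependent.

no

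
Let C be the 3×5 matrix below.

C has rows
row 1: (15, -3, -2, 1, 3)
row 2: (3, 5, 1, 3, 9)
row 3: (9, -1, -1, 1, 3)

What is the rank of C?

Row reduce to echelon form.
R2 ← R2 − (1/5)·R1: [0, 28/5, 7/5, 14/5, 42/5]
R3 ← R3 − (3/5)·R1: [0, 4/5, 1/5, 2/5, 6/5]
R3 ← R3 − (1/7)·R2: [0, 0, 0, 0, 0]
Echelon form has 2 nonzero rows, so rank(C) = 2.

2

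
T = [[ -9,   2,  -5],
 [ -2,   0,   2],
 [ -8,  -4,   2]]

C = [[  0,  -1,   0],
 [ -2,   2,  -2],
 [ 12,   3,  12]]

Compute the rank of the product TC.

First compute TC:
[[-64,  -2, -64],
 [ 24,   8,  24],
 [ 32,   6,  32]]
Now row reduce the product.
R2 ← R2 + (3/8)·R1: [0, 29/4, 0]
R3 ← R3 + (1/2)·R1: [0, 5, 0]
R3 ← R3 − (20/29)·R2: [0, 0, 0]
2 nonzero rows, so rank(TC) = 2.

2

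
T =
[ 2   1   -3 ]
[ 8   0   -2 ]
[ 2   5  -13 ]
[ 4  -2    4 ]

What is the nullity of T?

Row reduce to echelon form.
R2 ← R2 − (4)·R1: [0, -4, 10]
R3 ← R3 − R1: [0, 4, -10]
R4 ← R4 − (2)·R1: [0, -4, 10]
R3 ← R3 + R2: [0, 0, 0]
R4 ← R4 − R2: [0, 0, 0]
2 nonzero rows, so rank(T) = 2.
T has 3 columns; by rank–nullity, nullity = 3 − 2 = 1.

1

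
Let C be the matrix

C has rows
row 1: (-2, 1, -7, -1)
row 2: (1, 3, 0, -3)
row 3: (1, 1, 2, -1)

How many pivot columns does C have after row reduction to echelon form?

Row reduce to echelon form.
R2 ← R2 + (1/2)·R1: [0, 7/2, -7/2, -7/2]
R3 ← R3 + (1/2)·R1: [0, 3/2, -3/2, -3/2]
R3 ← R3 − (3/7)·R2: [0, 0, 0, 0]
Echelon form has 2 nonzero rows, so rank(C) = 2.
Each nonzero row contributes one pivot column: 2 pivot columns.

2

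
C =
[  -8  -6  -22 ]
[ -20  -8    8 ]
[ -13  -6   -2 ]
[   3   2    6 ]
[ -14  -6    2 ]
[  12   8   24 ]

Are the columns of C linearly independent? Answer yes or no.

Row reduce C to echelon form.
R2 ← R2 − (5/2)·R1: [0, 7, 63]
R3 ← R3 − (13/8)·R1: [0, 15/4, 135/4]
R4 ← R4 + (3/8)·R1: [0, -1/4, -9/4]
R5 ← R5 − (7/4)·R1: [0, 9/2, 81/2]
R6 ← R6 + (3/2)·R1: [0, -1, -9]
R3 ← R3 − (15/28)·R2: [0, 0, 0]
R4 ← R4 + (1/28)·R2: [0, 0, 0]
R5 ← R5 − (9/14)·R2: [0, 0, 0]
R6 ← R6 + (1/7)·R2: [0, 0, 0]
2 pivots among 3 columns.
Only 2 < 3 pivot columns, so the columns are linearly dependent.

no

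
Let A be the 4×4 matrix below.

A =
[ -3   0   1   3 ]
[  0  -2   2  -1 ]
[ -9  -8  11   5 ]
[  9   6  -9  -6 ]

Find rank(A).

Row reduce to echelon form.
R3 ← R3 − (3)·R1: [0, -8, 8, -4]
R4 ← R4 + (3)·R1: [0, 6, -6, 3]
R3 ← R3 − (4)·R2: [0, 0, 0, 0]
R4 ← R4 + (3)·R2: [0, 0, 0, 0]
Echelon form has 2 nonzero rows, so rank(A) = 2.

2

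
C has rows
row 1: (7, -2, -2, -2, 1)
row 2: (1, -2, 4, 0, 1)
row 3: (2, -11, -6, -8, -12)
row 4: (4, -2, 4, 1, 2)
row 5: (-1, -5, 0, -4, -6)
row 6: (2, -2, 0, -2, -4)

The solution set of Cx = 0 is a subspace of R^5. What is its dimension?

Row reduce to echelon form.
R2 ← R2 − (1/7)·R1: [0, -12/7, 30/7, 2/7, 6/7]
R3 ← R3 − (2/7)·R1: [0, -73/7, -38/7, -52/7, -86/7]
R4 ← R4 − (4/7)·R1: [0, -6/7, 36/7, 15/7, 10/7]
R5 ← R5 + (1/7)·R1: [0, -37/7, -2/7, -30/7, -41/7]
R6 ← R6 − (2/7)·R1: [0, -10/7, 4/7, -10/7, -30/7]
R3 ← R3 − (73/12)·R2: [0, 0, -63/2, -55/6, -35/2]
R4 ← R4 − (1/2)·R2: [0, 0, 3, 2, 1]
R5 ← R5 − (37/12)·R2: [0, 0, -27/2, -31/6, -17/2]
R6 ← R6 − (5/6)·R2: [0, 0, -3, -5/3, -5]
R4 ← R4 + (2/21)·R3: [0, 0, 0, 71/63, -2/3]
R5 ← R5 − (3/7)·R3: [0, 0, 0, -26/21, -1]
R6 ← R6 − (2/21)·R3: [0, 0, 0, -50/63, -10/3]
R5 ← R5 + (78/71)·R4: [0, 0, 0, 0, -123/71]
R6 ← R6 + (50/71)·R4: [0, 0, 0, 0, -270/71]
R6 ← R6 − (90/41)·R5: [0, 0, 0, 0, 0]
5 nonzero rows, so rank(C) = 5.
C has 5 columns; by rank–nullity, nullity = 5 − 5 = 0.

0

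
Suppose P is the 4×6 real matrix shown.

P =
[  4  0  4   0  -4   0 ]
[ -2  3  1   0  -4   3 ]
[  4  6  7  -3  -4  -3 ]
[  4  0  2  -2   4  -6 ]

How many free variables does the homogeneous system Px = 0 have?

3

Row reduce to echelon form.
R2 ← R2 + (1/2)·R1: [0, 3, 3, 0, -6, 3]
R3 ← R3 − R1: [0, 6, 3, -3, 0, -3]
R4 ← R4 − R1: [0, 0, -2, -2, 8, -6]
R3 ← R3 − (2)·R2: [0, 0, -3, -3, 12, -9]
R4 ← R4 − (2/3)·R3: [0, 0, 0, 0, 0, 0]
3 nonzero rows, so rank(P) = 3.
P has 6 columns; by rank–nullity, nullity = 6 − 3 = 3.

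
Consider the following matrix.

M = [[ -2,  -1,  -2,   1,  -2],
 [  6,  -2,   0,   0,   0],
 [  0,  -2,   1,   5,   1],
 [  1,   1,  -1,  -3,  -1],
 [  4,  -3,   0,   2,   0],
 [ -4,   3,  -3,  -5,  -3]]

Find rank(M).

4

Row reduce to echelon form.
R2 ← R2 + (3)·R1: [0, -5, -6, 3, -6]
R4 ← R4 + (1/2)·R1: [0, 1/2, -2, -5/2, -2]
R5 ← R5 + (2)·R1: [0, -5, -4, 4, -4]
R6 ← R6 − (2)·R1: [0, 5, 1, -7, 1]
R3 ← R3 − (2/5)·R2: [0, 0, 17/5, 19/5, 17/5]
R4 ← R4 + (1/10)·R2: [0, 0, -13/5, -11/5, -13/5]
R5 ← R5 − R2: [0, 0, 2, 1, 2]
R6 ← R6 + R2: [0, 0, -5, -4, -5]
R4 ← R4 + (13/17)·R3: [0, 0, 0, 12/17, 0]
R5 ← R5 − (10/17)·R3: [0, 0, 0, -21/17, 0]
R6 ← R6 + (25/17)·R3: [0, 0, 0, 27/17, 0]
R5 ← R5 + (7/4)·R4: [0, 0, 0, 0, 0]
R6 ← R6 − (9/4)·R4: [0, 0, 0, 0, 0]
Echelon form has 4 nonzero rows, so rank(M) = 4.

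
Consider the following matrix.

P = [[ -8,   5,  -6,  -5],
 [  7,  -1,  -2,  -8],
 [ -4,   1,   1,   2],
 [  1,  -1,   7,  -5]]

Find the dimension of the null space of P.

1

Row reduce to echelon form.
R2 ← R2 + (7/8)·R1: [0, 27/8, -29/4, -99/8]
R3 ← R3 − (1/2)·R1: [0, -3/2, 4, 9/2]
R4 ← R4 + (1/8)·R1: [0, -3/8, 25/4, -45/8]
R3 ← R3 + (4/9)·R2: [0, 0, 7/9, -1]
R4 ← R4 + (1/9)·R2: [0, 0, 49/9, -7]
R4 ← R4 − (7)·R3: [0, 0, 0, 0]
3 nonzero rows, so rank(P) = 3.
P has 4 columns; by rank–nullity, nullity = 4 − 3 = 1.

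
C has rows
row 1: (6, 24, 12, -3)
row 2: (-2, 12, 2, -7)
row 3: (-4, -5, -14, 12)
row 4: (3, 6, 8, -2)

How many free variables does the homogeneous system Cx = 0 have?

Row reduce to echelon form.
R2 ← R2 + (1/3)·R1: [0, 20, 6, -8]
R3 ← R3 + (2/3)·R1: [0, 11, -6, 10]
R4 ← R4 − (1/2)·R1: [0, -6, 2, -1/2]
R3 ← R3 − (11/20)·R2: [0, 0, -93/10, 72/5]
R4 ← R4 + (3/10)·R2: [0, 0, 19/5, -29/10]
R4 ← R4 + (38/93)·R3: [0, 0, 0, 185/62]
4 nonzero rows, so rank(C) = 4.
C has 4 columns; by rank–nullity, nullity = 4 − 4 = 0.

0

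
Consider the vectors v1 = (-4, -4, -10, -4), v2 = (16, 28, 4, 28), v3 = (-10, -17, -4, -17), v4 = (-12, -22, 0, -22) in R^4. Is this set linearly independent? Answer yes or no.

Form the matrix with these vectors as rows and row reduce.
R2 ← R2 + (4)·R1: [0, 12, -36, 12]
R3 ← R3 − (5/2)·R1: [0, -7, 21, -7]
R4 ← R4 − (3)·R1: [0, -10, 30, -10]
R3 ← R3 + (7/12)·R2: [0, 0, 0, 0]
R4 ← R4 + (5/6)·R2: [0, 0, 0, 0]
2 nonzero rows, so the 4 vectors span a space of dimension 2.
Since 2 < 4, the vectors are linearly dependent.

no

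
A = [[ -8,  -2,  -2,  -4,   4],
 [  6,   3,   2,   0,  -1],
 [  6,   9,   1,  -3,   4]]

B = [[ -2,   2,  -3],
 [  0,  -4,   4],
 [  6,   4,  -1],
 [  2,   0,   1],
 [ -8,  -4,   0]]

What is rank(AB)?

First compute AB:
[[-36, -32,  14],
 [  8,  12,  -8],
 [-44, -36,  14]]
Now row reduce the product.
R2 ← R2 + (2/9)·R1: [0, 44/9, -44/9]
R3 ← R3 − (11/9)·R1: [0, 28/9, -28/9]
R3 ← R3 − (7/11)·R2: [0, 0, 0]
2 nonzero rows, so rank(AB) = 2.

2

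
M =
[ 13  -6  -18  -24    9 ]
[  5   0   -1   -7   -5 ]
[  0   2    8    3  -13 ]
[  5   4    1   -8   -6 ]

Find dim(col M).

4

Row reduce to echelon form.
R2 ← R2 − (5/13)·R1: [0, 30/13, 77/13, 29/13, -110/13]
R4 ← R4 − (5/13)·R1: [0, 82/13, 103/13, 16/13, -123/13]
R3 ← R3 − (13/15)·R2: [0, 0, 43/15, 16/15, -17/3]
R4 ← R4 − (41/15)·R2: [0, 0, -124/15, -73/15, 41/3]
R4 ← R4 + (124/43)·R3: [0, 0, 0, -77/43, -115/43]
Echelon form has 4 nonzero rows, so rank(M) = 4.
The column space has dimension equal to the rank: 4.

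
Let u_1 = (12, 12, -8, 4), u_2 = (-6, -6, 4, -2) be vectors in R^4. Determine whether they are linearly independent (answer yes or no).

Form the matrix with these vectors as rows and row reduce.
R2 ← R2 + (1/2)·R1: [0, 0, 0, 0]
1 nonzero row, so the 2 vectors span a space of dimension 1.
Since 1 < 2, the vectors are linearly dependent.

no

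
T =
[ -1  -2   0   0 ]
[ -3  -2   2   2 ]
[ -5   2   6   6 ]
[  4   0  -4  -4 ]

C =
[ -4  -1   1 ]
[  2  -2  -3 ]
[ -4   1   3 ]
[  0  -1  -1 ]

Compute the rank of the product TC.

First compute TC:
[[  0,   5,   5],
 [  0,   7,   7],
 [  0,   1,   1],
 [  0,  -4,  -4]]
Now row reduce the product.
R2 ← R2 − (7/5)·R1: [0, 0, 0]
R3 ← R3 − (1/5)·R1: [0, 0, 0]
R4 ← R4 + (4/5)·R1: [0, 0, 0]
1 nonzero row, so rank(TC) = 1.

1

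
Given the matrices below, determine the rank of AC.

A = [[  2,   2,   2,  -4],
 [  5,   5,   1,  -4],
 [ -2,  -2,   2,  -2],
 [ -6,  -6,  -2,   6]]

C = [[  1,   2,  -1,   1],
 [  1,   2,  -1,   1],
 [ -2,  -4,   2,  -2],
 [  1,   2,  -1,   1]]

1

First compute AC:
[[ -4,  -8,   4,  -4],
 [  4,   8,  -4,   4],
 [-10, -20,  10, -10],
 [ -2,  -4,   2,  -2]]
Now row reduce the product.
R2 ← R2 + R1: [0, 0, 0, 0]
R3 ← R3 − (5/2)·R1: [0, 0, 0, 0]
R4 ← R4 − (1/2)·R1: [0, 0, 0, 0]
1 nonzero row, so rank(AC) = 1.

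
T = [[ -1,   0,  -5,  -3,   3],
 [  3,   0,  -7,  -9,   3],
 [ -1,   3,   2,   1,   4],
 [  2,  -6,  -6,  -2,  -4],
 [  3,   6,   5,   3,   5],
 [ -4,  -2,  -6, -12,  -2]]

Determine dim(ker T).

0

Row reduce to echelon form.
R2 ← R2 + (3)·R1: [0, 0, -22, -18, 12]
R3 ← R3 − R1: [0, 3, 7, 4, 1]
R4 ← R4 + (2)·R1: [0, -6, -16, -8, 2]
R5 ← R5 + (3)·R1: [0, 6, -10, -6, 14]
R6 ← R6 − (4)·R1: [0, -2, 14, 0, -14]
Swap R2 ↔ R3
R4 ← R4 + (2)·R2: [0, 0, -2, 0, 4]
R5 ← R5 − (2)·R2: [0, 0, -24, -14, 12]
R6 ← R6 + (2/3)·R2: [0, 0, 56/3, 8/3, -40/3]
R4 ← R4 − (1/11)·R3: [0, 0, 0, 18/11, 32/11]
R5 ← R5 − (12/11)·R3: [0, 0, 0, 62/11, -12/11]
R6 ← R6 + (28/33)·R3: [0, 0, 0, -416/33, -104/33]
R5 ← R5 − (31/9)·R4: [0, 0, 0, 0, -100/9]
R6 ← R6 + (208/27)·R4: [0, 0, 0, 0, 520/27]
R6 ← R6 + (26/15)·R5: [0, 0, 0, 0, 0]
5 nonzero rows, so rank(T) = 5.
T has 5 columns; by rank–nullity, nullity = 5 − 5 = 0.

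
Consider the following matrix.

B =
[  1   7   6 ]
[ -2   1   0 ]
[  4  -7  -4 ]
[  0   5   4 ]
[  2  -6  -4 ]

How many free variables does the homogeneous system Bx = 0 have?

Row reduce to echelon form.
R2 ← R2 + (2)·R1: [0, 15, 12]
R3 ← R3 − (4)·R1: [0, -35, -28]
R5 ← R5 − (2)·R1: [0, -20, -16]
R3 ← R3 + (7/3)·R2: [0, 0, 0]
R4 ← R4 − (1/3)·R2: [0, 0, 0]
R5 ← R5 + (4/3)·R2: [0, 0, 0]
2 nonzero rows, so rank(B) = 2.
B has 3 columns; by rank–nullity, nullity = 3 − 2 = 1.

1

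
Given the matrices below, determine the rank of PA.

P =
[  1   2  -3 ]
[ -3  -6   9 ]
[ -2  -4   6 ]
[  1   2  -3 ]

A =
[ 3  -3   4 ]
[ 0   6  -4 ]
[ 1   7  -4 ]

1

First compute PA:
[[  0, -12,   8],
 [  0,  36, -24],
 [  0,  24, -16],
 [  0, -12,   8]]
Now row reduce the product.
R2 ← R2 + (3)·R1: [0, 0, 0]
R3 ← R3 + (2)·R1: [0, 0, 0]
R4 ← R4 − R1: [0, 0, 0]
1 nonzero row, so rank(PA) = 1.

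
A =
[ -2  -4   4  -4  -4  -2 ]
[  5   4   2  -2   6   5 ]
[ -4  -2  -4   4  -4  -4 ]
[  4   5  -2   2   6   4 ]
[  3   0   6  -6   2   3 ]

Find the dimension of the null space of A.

4

Row reduce to echelon form.
R2 ← R2 + (5/2)·R1: [0, -6, 12, -12, -4, 0]
R3 ← R3 − (2)·R1: [0, 6, -12, 12, 4, 0]
R4 ← R4 + (2)·R1: [0, -3, 6, -6, -2, 0]
R5 ← R5 + (3/2)·R1: [0, -6, 12, -12, -4, 0]
R3 ← R3 + R2: [0, 0, 0, 0, 0, 0]
R4 ← R4 − (1/2)·R2: [0, 0, 0, 0, 0, 0]
R5 ← R5 − R2: [0, 0, 0, 0, 0, 0]
2 nonzero rows, so rank(A) = 2.
A has 6 columns; by rank–nullity, nullity = 6 − 2 = 4.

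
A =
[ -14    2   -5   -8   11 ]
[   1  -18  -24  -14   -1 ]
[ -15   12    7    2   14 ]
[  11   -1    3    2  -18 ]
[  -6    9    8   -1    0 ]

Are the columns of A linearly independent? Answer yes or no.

yes

Row reduce A to echelon form.
R2 ← R2 + (1/14)·R1: [0, -125/7, -341/14, -102/7, -3/14]
R3 ← R3 − (15/14)·R1: [0, 69/7, 173/14, 74/7, 31/14]
R4 ← R4 + (11/14)·R1: [0, 4/7, -13/14, -30/7, -131/14]
R5 ← R5 − (3/7)·R1: [0, 57/7, 71/7, 17/7, -33/7]
R3 ← R3 + (69/125)·R2: [0, 0, -136/125, 316/125, 262/125]
R4 ← R4 + (4/125)·R2: [0, 0, -427/250, -594/125, -2341/250]
R5 ← R5 + (57/125)·R2: [0, 0, -241/250, -527/125, -1203/250]
R4 ← R4 − (427/272)·R3: [0, 0, 0, -593/68, -1721/136]
R5 ← R5 − (241/272)·R3: [0, 0, 0, -439/68, -907/136]
R5 ← R5 − (439/593)·R4: [0, 0, 0, 0, 3201/1186]
5 pivots among 5 columns.
Every column is a pivot column, so the columns are linearly independent.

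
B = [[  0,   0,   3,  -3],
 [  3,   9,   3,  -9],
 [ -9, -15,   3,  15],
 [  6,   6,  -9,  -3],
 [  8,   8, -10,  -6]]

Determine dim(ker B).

Row reduce to echelon form.
Swap R1 ↔ R2
R3 ← R3 + (3)·R1: [0, 12, 12, -12]
R4 ← R4 − (2)·R1: [0, -12, -15, 15]
R5 ← R5 − (8/3)·R1: [0, -16, -18, 18]
Swap R2 ↔ R3
R4 ← R4 + R2: [0, 0, -3, 3]
R5 ← R5 + (4/3)·R2: [0, 0, -2, 2]
R4 ← R4 + R3: [0, 0, 0, 0]
R5 ← R5 + (2/3)·R3: [0, 0, 0, 0]
3 nonzero rows, so rank(B) = 3.
B has 4 columns; by rank–nullity, nullity = 4 − 3 = 1.

1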